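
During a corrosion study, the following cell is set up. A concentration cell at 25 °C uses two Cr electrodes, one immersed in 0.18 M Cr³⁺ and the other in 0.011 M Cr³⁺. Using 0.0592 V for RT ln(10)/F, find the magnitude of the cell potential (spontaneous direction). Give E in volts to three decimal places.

For a concentration cell E°cell = 0. The 0.18 M side is the cathode (reduction is favoured where [Cr³⁺] is higher).
With n = 3, E = −(0.0592/3) log([Cr³⁺]ₐₙ/[Cr³⁺]꜀ₐₜ) = −(0.0592/3) log(0.011/0.18) = −(0.0592/3)(-1.214) = +0.024 V.

+0.024 V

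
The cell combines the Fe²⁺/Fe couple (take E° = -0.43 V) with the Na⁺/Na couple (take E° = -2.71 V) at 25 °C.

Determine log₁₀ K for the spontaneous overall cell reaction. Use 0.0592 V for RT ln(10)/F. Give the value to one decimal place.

Cathode: Fe²⁺/Fe; anode: Na⁺/Na. E°cell = +2.28 V, n = 2.
log K = nE°cell / 0.0592 = (2)(+2.28) / 0.0592 = 77.0.

77.0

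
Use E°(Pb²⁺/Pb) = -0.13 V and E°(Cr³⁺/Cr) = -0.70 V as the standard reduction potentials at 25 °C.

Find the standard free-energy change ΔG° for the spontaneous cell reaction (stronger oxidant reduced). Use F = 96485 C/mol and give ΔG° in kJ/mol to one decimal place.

Pb²⁺/Pb (E° = -0.13 V) is the cathode; Cr³⁺/Cr (E° = -0.70 V) is the anode, so E°cell = +0.57 V.
Balancing electrons gives n = 6 (lcm of 2 and 3).
ΔG° = −nFE° = −(6)(96485)(+0.57) = -329,979 J = -330.0 kJ/mol.

-330.0 kJ/mol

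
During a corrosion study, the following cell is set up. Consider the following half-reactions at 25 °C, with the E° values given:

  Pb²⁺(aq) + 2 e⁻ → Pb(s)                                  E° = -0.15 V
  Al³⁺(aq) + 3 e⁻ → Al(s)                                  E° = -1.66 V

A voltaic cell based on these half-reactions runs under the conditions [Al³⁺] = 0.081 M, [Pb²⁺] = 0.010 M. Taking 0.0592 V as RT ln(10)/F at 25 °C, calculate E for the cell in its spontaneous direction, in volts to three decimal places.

Pb²⁺/Pb is the cathode (higher E°), Al³⁺/Al the anode: E°cell = -0.15 − (-1.66) = +1.51 V, n = 6.
Overall: 3 Pb²⁺(aq) + 2 Al(s) → 3 Pb(s) + 2 Al³⁺(aq)
Q = [Al³⁺]^2 / ([Pb²⁺]^3); log Q = 3.817.
E = E° − (0.0592/n) log Q = +1.51 − (0.0592/6)(3.817) = +1.472 V.

+1.472 V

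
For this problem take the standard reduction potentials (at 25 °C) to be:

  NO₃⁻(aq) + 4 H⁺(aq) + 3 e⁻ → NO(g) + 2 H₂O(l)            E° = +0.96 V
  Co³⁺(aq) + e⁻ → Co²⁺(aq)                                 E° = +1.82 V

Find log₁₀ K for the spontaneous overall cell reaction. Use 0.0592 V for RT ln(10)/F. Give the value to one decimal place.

43.6

Cathode: Co³⁺/Co²⁺; anode: NO₃⁻/NO. E°cell = +0.86 V, n = 3.
log K = nE°cell / 0.0592 = (3)(+0.86) / 0.0592 = 43.6.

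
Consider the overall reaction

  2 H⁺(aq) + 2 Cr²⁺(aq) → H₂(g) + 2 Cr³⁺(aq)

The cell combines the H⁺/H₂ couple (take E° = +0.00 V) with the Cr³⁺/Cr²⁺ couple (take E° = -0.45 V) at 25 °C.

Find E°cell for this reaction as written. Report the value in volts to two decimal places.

+0.45 V

The H⁺/H₂ couple has the higher reduction potential, so it is the cathode; Cr³⁺/Cr²⁺ is oxidised at the anode.
E°cell = E°(cathode) − E°(anode) = (+0.00) − (-0.45) = +0.45 V.
Since E°cell > 0, the reaction is spontaneous under standard conditions.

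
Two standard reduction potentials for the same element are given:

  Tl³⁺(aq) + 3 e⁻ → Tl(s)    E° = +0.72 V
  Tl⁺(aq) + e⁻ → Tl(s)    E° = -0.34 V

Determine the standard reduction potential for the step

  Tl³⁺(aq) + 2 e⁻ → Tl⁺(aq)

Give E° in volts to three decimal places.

+1.250 V

Sequential free energies add, so n₃E°₃ = n₁E°₁ + n₂E°₂.
With n₃ = 3, and the known step contributing 1×(-0.34) V, the unknown satisfies 2·E° = 3×(+0.72) − 1×(-0.34) = +2.500.
E° = +2.500 / 2 = +1.250 V.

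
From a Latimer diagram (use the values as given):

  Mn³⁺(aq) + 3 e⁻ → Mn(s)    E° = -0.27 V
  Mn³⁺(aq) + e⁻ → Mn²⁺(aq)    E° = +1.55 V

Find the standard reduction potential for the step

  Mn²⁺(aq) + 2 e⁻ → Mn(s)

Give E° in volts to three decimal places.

-1.180 V

Sequential free energies add, so n₃E°₃ = n₁E°₁ + n₂E°₂.
With n₃ = 3, and the known step contributing 1×(+1.55) V, the unknown satisfies 2·E° = 3×(-0.27) − 1×(+1.55) = -2.360.
E° = -2.360 / 2 = -1.180 V.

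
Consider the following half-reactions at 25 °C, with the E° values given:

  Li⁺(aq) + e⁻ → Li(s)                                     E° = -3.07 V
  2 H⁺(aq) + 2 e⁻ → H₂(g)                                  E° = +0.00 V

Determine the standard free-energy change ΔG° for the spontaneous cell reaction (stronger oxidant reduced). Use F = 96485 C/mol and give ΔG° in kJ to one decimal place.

-592.4 kJ

H⁺/H₂ (E° = +0.00 V) is the cathode; Li⁺/Li (E° = -3.07 V) is the anode, so E°cell = +3.07 V.
Balancing electrons gives n = 2 (lcm of 2 and 1).
ΔG° = −nFE° = −(2)(96485)(+3.07) = -592,418 J = -592.4 kJ.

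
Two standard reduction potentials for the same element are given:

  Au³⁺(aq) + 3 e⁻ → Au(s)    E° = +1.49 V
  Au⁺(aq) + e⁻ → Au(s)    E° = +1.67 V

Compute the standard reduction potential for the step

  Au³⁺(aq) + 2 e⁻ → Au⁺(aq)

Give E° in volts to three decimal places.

Sequential free energies add, so n₃E°₃ = n₁E°₁ + n₂E°₂.
With n₃ = 3, and the known step contributing 1×(+1.67) V, the unknown satisfies 2·E° = 3×(+1.49) − 1×(+1.67) = +2.800.
E° = +2.800 / 2 = +1.400 V.

+1.400 V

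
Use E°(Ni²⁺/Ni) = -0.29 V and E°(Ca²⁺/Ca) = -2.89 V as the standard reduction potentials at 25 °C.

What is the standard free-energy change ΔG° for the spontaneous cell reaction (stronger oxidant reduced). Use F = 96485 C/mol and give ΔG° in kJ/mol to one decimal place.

-501.7 kJ/mol

Ni²⁺/Ni (E° = -0.29 V) is the cathode; Ca²⁺/Ca (E° = -2.89 V) is the anode, so E°cell = +2.60 V.
Balancing electrons gives n = 2 (lcm of 2 and 2).
ΔG° = −nFE° = −(2)(96485)(+2.60) = -501,722 J = -501.7 kJ/mol.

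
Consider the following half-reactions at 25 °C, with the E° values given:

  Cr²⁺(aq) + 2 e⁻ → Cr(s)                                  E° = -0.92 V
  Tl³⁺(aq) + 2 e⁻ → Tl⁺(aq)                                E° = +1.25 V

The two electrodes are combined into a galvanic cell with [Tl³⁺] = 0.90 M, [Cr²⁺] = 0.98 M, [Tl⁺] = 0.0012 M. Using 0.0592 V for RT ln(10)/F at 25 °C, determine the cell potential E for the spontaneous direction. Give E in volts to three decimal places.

+2.255 V

Tl³⁺/Tl⁺ is the cathode (higher E°), Cr²⁺/Cr the anode: E°cell = +1.25 − (-0.92) = +2.17 V, n = 2.
Overall: Tl³⁺(aq) + Cr(s) → Tl⁺(aq) + Cr²⁺(aq)
Q = [Tl⁺]·[Cr²⁺] / ([Tl³⁺]); log Q = -2.884.
E = E° − (0.0592/n) log Q = +2.17 − (0.0592/2)(-2.884) = +2.255 V.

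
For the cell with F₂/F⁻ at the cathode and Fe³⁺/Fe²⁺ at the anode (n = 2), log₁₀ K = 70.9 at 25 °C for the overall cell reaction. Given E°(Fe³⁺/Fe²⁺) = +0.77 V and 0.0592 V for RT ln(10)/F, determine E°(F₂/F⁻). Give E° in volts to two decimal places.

+2.87 V

E°cell = (0.0592/n)·log K = (0.0592/2)(70.9) = +2.099 V.
Since F₂/F⁻ is the cathode and Fe³⁺/Fe²⁺ the anode, E°cell = E°(F₂/F⁻) − E°(Fe³⁺/Fe²⁺).
So E°(F₂/F⁻) = E°cell + E°(Fe³⁺/Fe²⁺) = +2.099 + (+0.77) = +2.87 V.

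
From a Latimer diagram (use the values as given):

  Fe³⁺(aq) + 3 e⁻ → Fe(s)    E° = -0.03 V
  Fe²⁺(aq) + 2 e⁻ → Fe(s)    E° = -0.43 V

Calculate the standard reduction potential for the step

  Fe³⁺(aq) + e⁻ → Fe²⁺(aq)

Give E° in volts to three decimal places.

Sequential free energies add, so n₃E°₃ = n₁E°₁ + n₂E°₂.
With n₃ = 3, and the known step contributing 2×(-0.43) V, the unknown satisfies 1·E° = 3×(-0.03) − 2×(-0.43) = +0.770.
E° = +0.770 / 1 = +0.770 V.

+0.770 V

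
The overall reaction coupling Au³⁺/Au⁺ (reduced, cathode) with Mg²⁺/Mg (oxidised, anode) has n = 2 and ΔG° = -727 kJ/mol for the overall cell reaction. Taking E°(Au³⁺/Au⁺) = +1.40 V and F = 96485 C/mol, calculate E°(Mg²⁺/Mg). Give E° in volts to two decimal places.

-2.37 V

E°cell = −ΔG°/(nF) = −(-727×10³)/((2)(96485)) = +3.767 V.
Since Au³⁺/Au⁺ is the cathode and Mg²⁺/Mg the anode, E°cell = E°(Au³⁺/Au⁺) − E°(Mg²⁺/Mg).
So E°(Mg²⁺/Mg) = E°(Au³⁺/Au⁺) − E°cell = (+1.40) − (+3.767) = -2.37 V.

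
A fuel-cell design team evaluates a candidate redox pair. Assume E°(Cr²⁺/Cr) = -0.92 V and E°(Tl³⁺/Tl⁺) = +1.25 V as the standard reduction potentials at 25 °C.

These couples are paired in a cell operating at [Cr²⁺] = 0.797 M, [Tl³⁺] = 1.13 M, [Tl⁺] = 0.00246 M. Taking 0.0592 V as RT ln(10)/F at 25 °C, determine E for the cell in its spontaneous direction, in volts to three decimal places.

Tl³⁺/Tl⁺ is the cathode (higher E°), Cr²⁺/Cr the anode: E°cell = +1.25 − (-0.92) = +2.17 V, n = 2.
Overall: Tl³⁺(aq) + Cr(s) → Tl⁺(aq) + Cr²⁺(aq)
Q = [Tl⁺]·[Cr²⁺] / ([Tl³⁺]); log Q = -2.761.
E = E° − (0.0592/n) log Q = +2.17 − (0.0592/2)(-2.761) = +2.252 V.

+2.252 V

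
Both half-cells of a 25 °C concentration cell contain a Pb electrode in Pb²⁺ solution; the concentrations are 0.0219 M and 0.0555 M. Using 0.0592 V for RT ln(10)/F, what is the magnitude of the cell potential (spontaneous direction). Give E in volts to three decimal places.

+0.012 V

For a concentration cell E°cell = 0. The 0.0555 M side is the cathode (reduction is favoured where [Pb²⁺] is higher).
With n = 2, E = −(0.0592/2) log([Pb²⁺]ₐₙ/[Pb²⁺]꜀ₐₜ) = −(0.0592/2) log(0.0219/0.0555) = −(0.0592/2)(-0.404) = +0.012 V.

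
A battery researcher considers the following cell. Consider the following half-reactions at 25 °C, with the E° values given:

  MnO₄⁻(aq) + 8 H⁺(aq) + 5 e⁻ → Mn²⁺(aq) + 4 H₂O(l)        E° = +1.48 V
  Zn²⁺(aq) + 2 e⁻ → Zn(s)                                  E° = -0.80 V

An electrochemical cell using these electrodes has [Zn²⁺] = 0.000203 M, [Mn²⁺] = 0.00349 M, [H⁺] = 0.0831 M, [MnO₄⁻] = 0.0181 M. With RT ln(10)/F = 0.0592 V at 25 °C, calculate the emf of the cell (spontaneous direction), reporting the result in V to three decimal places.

+2.295 V

MnO₄⁻/Mn²⁺ is the cathode (higher E°), Zn²⁺/Zn the anode: E°cell = +1.48 − (-0.80) = +2.28 V, n = 10.
Overall: 2 MnO₄⁻(aq) + 16 H⁺(aq) + 5 Zn(s) → 2 Mn²⁺(aq) + 8 H₂O(l) + 5 Zn²⁺(aq)
Q = [Mn²⁺]^2·[Zn²⁺]^5 / ([MnO₄⁻]^2·[H⁺]^16); log Q = -2.606.
E = E° − (0.0592/n) log Q = +2.28 − (0.0592/10)(-2.606) = +2.295 V.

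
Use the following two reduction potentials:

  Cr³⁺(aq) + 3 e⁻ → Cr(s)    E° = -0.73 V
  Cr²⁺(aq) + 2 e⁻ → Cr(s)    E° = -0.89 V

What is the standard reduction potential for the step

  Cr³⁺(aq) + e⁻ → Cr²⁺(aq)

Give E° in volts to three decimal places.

Sequential free energies add, so n₃E°₃ = n₁E°₁ + n₂E°₂.
With n₃ = 3, and the known step contributing 2×(-0.89) V, the unknown satisfies 1·E° = 3×(-0.73) − 2×(-0.89) = -0.410.
E° = -0.410 / 1 = -0.410 V.

-0.410 V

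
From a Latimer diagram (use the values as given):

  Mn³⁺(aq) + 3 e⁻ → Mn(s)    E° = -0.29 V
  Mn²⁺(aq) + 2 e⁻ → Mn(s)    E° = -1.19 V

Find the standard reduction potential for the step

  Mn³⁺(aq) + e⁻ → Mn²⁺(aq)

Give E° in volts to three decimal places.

Sequential free energies add, so n₃E°₃ = n₁E°₁ + n₂E°₂.
With n₃ = 3, and the known step contributing 2×(-1.19) V, the unknown satisfies 1·E° = 3×(-0.29) − 2×(-1.19) = +1.510.
E° = +1.510 / 1 = +1.510 V.

+1.510 V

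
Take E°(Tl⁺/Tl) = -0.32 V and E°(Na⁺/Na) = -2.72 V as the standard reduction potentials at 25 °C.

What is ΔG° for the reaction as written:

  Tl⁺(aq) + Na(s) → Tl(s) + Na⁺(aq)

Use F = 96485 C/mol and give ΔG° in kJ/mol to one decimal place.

-231.6 kJ/mol

As written, Tl⁺/Tl is reduced (cathode) and Na⁺/Na is oxidised (anode), so E°cell = (-0.32) − (-2.72) = +2.40 V.
Balancing electrons gives n = 1.
ΔG° = −nFE° = −(1)(96485)(+2.40) = -231,564 J = -231.6 kJ/mol.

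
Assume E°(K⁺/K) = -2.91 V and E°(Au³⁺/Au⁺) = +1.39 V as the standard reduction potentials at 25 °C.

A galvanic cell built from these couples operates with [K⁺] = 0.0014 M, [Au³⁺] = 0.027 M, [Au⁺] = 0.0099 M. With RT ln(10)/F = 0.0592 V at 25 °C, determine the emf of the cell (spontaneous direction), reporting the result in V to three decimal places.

Au³⁺/Au⁺ is the cathode (higher E°), K⁺/K the anode: E°cell = +1.39 − (-2.91) = +4.30 V, n = 2.
Overall: Au³⁺(aq) + 2 K(s) → Au⁺(aq) + 2 K⁺(aq)
Q = [Au⁺]·[K⁺]^2 / ([Au³⁺]); log Q = -6.143.
E = E° − (0.0592/n) log Q = +4.30 − (0.0592/2)(-6.143) = +4.482 V.

+4.482 V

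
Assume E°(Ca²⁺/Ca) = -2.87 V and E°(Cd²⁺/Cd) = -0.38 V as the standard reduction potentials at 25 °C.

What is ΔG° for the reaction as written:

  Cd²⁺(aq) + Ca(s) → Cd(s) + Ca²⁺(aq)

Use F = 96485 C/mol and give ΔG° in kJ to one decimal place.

As written, Cd²⁺/Cd is reduced (cathode) and Ca²⁺/Ca is oxidised (anode), so E°cell = (-0.38) − (-2.87) = +2.49 V.
Balancing electrons gives n = 2.
ΔG° = −nFE° = −(2)(96485)(+2.49) = -480,495 J = -480.5 kJ.

-480.5 kJ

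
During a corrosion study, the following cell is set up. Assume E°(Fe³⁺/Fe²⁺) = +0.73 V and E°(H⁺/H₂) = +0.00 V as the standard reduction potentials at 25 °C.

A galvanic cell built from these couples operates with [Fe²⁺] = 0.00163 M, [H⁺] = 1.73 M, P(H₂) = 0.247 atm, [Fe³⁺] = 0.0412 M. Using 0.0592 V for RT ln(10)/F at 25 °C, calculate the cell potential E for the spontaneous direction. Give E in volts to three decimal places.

Fe³⁺/Fe²⁺ is the cathode (higher E°), H⁺/H₂ the anode: E°cell = +0.73 − (+0.00) = +0.73 V, n = 2.
Overall: 2 Fe³⁺(aq) + H₂(g) → 2 Fe²⁺(aq) + 2 H⁺(aq)
Q = [Fe²⁺]^2·[H⁺]^2 / ([Fe³⁺]^2·P(H₂)); log Q = -1.722.
E = E° − (0.0592/n) log Q = +0.73 − (0.0592/2)(-1.722) = +0.781 V.

+0.781 V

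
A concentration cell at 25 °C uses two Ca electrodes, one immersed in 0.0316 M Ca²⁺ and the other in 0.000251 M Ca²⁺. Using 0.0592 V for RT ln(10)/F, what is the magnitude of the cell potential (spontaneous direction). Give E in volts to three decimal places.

For a concentration cell E°cell = 0. The 0.0316 M side is the cathode (reduction is favoured where [Ca²⁺] is higher).
With n = 2, E = −(0.0592/2) log([Ca²⁺]ₐₙ/[Ca²⁺]꜀ₐₜ) = −(0.0592/2) log(0.000251/0.0316) = −(0.0592/2)(-2.100) = +0.062 V.

+0.062 V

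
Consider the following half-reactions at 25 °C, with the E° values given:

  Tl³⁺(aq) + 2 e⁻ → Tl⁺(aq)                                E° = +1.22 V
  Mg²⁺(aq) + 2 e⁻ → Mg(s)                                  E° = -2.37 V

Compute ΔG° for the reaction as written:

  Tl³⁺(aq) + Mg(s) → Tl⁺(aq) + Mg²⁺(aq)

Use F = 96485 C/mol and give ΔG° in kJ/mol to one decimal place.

As written, Tl³⁺/Tl⁺ is reduced (cathode) and Mg²⁺/Mg is oxidised (anode), so E°cell = (+1.22) − (-2.37) = +3.59 V.
Balancing electrons gives n = 2.
ΔG° = −nFE° = −(2)(96485)(+3.59) = -692,762 J = -692.8 kJ/mol.

-692.8 kJ/mol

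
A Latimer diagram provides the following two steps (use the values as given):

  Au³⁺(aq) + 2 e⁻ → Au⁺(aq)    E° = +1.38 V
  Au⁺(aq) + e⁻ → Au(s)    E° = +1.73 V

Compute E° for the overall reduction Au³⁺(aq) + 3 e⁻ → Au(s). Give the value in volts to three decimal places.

+1.497 V

Standard free energies of sequential steps add: ΔG°₃ = ΔG°₁ + ΔG°₂, so n₃E°₃ = n₁E°₁ + n₂E°₂.
E°₃ = (2×+1.38 + 1×+1.73) / 3 = (+4.490) / 3 = +1.497 V.
Simply averaging or adding the two E° values would be wrong; the electron-weighted sum is required.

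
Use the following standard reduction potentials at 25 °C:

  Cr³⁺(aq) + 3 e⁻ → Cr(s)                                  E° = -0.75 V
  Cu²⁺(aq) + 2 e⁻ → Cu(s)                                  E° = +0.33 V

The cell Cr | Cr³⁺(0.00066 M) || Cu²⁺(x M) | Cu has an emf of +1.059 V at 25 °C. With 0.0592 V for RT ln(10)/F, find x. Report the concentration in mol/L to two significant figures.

Cu²⁺/Cu is the cathode, Cr³⁺/Cr the anode: E°cell = +1.08 V, n = 6.
Overall reaction: 3 Cu²⁺(aq) + 2 Cr(s) → 3 Cu(s) + 2 Cr³⁺(aq); Q = [Cr³⁺]^2/[Cu²⁺]^3.
From E = E° − (0.0592/n) log Q: log Q = (E° − E)·n/0.0592 = (+1.08 − (+1.059))·6/0.0592 = 2.1284.
So 3·log[Cu²⁺] = 2·log(0.00066) − log Q = -6.3609 − (2.1284) = -8.4893; log[Cu²⁺] = -8.4893 / 3 = -2.8298; [Cu²⁺] = 10^(-2.8298) ≈ 0.0015 M.

0.0015 M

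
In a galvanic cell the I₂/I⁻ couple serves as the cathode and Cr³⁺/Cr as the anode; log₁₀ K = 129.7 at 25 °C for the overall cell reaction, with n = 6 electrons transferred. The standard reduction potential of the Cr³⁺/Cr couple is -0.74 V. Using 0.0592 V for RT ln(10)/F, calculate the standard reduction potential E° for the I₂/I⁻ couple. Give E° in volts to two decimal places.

+0.54 V

E°cell = (0.0592/n)·log K = (0.0592/6)(129.7) = +1.280 V.
Since I₂/I⁻ is the cathode and Cr³⁺/Cr the anode, E°cell = E°(I₂/I⁻) − E°(Cr³⁺/Cr).
So E°(I₂/I⁻) = E°cell + E°(Cr³⁺/Cr) = +1.280 + (-0.74) = +0.54 V.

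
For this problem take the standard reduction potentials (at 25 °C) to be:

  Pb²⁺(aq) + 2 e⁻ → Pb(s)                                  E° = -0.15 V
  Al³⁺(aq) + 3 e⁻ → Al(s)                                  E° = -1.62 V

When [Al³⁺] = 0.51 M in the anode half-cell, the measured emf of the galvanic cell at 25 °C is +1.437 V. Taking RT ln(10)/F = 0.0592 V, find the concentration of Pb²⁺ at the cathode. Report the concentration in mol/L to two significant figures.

0.049 M

Pb²⁺/Pb is the cathode, Al³⁺/Al the anode: E°cell = +1.47 V, n = 6.
Overall reaction: 3 Pb²⁺(aq) + 2 Al(s) → 3 Pb(s) + 2 Al³⁺(aq); Q = [Al³⁺]^2/[Pb²⁺]^3.
From E = E° − (0.0592/n) log Q: log Q = (E° − E)·n/0.0592 = (+1.47 − (+1.437))·6/0.0592 = 3.3446.
So 3·log[Pb²⁺] = 2·log(0.51) − log Q = -0.5849 − (3.3446) = -3.9295; log[Pb²⁺] = -3.9295 / 3 = -1.3098; [Pb²⁺] = 10^(-1.3098) ≈ 0.049 M.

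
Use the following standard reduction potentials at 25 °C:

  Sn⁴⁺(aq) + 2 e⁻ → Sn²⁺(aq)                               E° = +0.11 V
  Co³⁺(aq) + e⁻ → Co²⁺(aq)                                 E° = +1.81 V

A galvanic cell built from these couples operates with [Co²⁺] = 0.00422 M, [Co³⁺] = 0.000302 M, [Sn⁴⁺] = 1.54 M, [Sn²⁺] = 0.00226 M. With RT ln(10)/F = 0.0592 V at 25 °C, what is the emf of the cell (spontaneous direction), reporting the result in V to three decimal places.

+1.548 V

Co³⁺/Co²⁺ is the cathode (higher E°), Sn⁴⁺/Sn²⁺ the anode: E°cell = +1.81 − (+0.11) = +1.70 V, n = 2.
Overall: 2 Co³⁺(aq) + Sn²⁺(aq) → 2 Co²⁺(aq) + Sn⁴⁺(aq)
Q = [Co²⁺]^2·[Sn⁴⁺] / ([Co³⁺]^2·[Sn²⁺]); log Q = 5.124.
E = E° − (0.0592/n) log Q = +1.70 − (0.0592/2)(5.124) = +1.548 V.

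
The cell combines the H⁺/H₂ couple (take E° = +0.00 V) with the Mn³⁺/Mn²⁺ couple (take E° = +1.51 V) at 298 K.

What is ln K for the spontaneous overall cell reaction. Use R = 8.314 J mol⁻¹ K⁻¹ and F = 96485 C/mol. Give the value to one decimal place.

Cathode: Mn³⁺/Mn²⁺; anode: H⁺/H₂. E°cell = (+1.51) − (+0.00) = +1.51 V, with n = 2.
ΔG° = −nFE° = −RT ln K, so ln K = nFE°/(RT) = (2)(96485)(+1.51) / ((8.314)(298)) = 117.609.

117.6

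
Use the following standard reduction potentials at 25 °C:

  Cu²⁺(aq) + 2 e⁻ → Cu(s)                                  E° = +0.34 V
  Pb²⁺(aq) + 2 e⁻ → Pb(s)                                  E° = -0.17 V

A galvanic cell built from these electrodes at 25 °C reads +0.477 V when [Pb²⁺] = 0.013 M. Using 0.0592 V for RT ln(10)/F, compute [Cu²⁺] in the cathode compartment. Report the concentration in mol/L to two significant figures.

0.00100 M

Cu²⁺/Cu is the cathode, Pb²⁺/Pb the anode: E°cell = +0.51 V, n = 2.
Overall reaction: Cu²⁺(aq) + Pb(s) → Cu(s) + Pb²⁺(aq); Q = [Pb²⁺]^1/[Cu²⁺]^1.
From E = E° − (0.0592/n) log Q: log Q = (E° − E)·n/0.0592 = (+0.51 − (+0.477))·2/0.0592 = 1.1149.
So 1·log[Cu²⁺] = 1·log(0.013) − log Q = -1.8861 − (1.1149) = -3.0010; [Cu²⁺] = 10^(-3.0010) ≈ 0.00100 M.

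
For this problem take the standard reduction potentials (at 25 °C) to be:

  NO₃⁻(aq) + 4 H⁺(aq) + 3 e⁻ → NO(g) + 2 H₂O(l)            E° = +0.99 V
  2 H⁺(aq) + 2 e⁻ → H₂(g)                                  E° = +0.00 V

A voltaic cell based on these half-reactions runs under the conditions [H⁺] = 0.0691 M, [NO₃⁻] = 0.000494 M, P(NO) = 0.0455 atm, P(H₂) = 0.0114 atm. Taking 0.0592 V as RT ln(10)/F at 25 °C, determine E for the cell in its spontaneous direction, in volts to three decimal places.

+0.871 V

NO₃⁻/NO is the cathode (higher E°), H⁺/H₂ the anode: E°cell = +0.99 − (+0.00) = +0.99 V, n = 6.
Overall: 2 NO₃⁻(aq) + 2 H⁺(aq) + 3 H₂(g) → 2 NO(g) + 4 H₂O(l)
Q = P(NO)^2 / ([NO₃⁻]^2·[H⁺]^2·P(H₂)^3); log Q = 12.079.
E = E° − (0.0592/n) log Q = +0.99 − (0.0592/6)(12.079) = +0.871 V.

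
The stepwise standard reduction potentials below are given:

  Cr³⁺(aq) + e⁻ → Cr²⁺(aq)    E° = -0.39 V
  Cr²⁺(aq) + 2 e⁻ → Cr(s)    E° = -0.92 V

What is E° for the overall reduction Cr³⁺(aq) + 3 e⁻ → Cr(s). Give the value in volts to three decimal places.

-0.743 V

Adding the free-energy changes (−nFE°) of the two steps gives −n₃FE°₃ = −n₁FE°₁ − n₂FE°₂.
E°₃ = (1×-0.39 + 2×-0.92) / 3 = (-2.230) / 3 = -0.743 V.
E° values themselves are not directly additive — weighting by electron count is essential.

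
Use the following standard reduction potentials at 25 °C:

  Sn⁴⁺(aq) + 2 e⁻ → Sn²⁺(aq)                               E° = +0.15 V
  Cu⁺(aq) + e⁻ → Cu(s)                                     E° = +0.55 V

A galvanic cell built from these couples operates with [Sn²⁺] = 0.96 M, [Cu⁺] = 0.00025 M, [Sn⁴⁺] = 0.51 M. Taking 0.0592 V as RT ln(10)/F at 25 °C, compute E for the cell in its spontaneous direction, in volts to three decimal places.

+0.195 V

Cu⁺/Cu is the cathode (higher E°), Sn⁴⁺/Sn²⁺ the anode: E°cell = +0.55 − (+0.15) = +0.40 V, n = 2.
Overall: 2 Cu⁺(aq) + Sn²⁺(aq) → 2 Cu(s) + Sn⁴⁺(aq)
Q = [Sn⁴⁺] / ([Cu⁺]^2·[Sn²⁺]); log Q = 6.929.
E = E° − (0.0592/n) log Q = +0.40 − (0.0592/2)(6.929) = +0.195 V.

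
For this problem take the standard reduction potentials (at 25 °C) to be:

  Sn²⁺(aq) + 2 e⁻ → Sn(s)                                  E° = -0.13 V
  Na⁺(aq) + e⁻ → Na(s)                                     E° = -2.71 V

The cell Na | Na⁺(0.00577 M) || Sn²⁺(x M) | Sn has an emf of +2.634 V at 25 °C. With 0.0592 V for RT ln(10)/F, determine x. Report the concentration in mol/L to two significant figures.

0.0022 M

Sn²⁺/Sn is the cathode, Na⁺/Na the anode: E°cell = +2.58 V, n = 2.
Overall reaction: Sn²⁺(aq) + 2 Na(s) → Sn(s) + 2 Na⁺(aq); Q = [Na⁺]^2/[Sn²⁺]^1.
From E = E° − (0.0592/n) log Q: log Q = (E° − E)·n/0.0592 = (+2.58 − (+2.634))·2/0.0592 = -1.8243.
So 1·log[Sn²⁺] = 2·log(0.00577) − log Q = -4.4776 − (-1.8243) = -2.6533; [Sn²⁺] = 10^(-2.6533) ≈ 0.0022 M.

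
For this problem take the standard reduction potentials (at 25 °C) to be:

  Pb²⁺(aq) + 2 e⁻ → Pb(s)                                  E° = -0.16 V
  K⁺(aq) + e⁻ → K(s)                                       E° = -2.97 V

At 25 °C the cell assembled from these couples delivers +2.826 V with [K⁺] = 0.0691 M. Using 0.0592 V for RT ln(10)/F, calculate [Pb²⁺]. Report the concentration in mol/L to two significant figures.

0.017 M

Pb²⁺/Pb is the cathode, K⁺/K the anode: E°cell = +2.81 V, n = 2.
Overall reaction: Pb²⁺(aq) + 2 K(s) → Pb(s) + 2 K⁺(aq); Q = [K⁺]^2/[Pb²⁺]^1.
From E = E° − (0.0592/n) log Q: log Q = (E° − E)·n/0.0592 = (+2.81 − (+2.826))·2/0.0592 = -0.5405.
So 1·log[Pb²⁺] = 2·log(0.0691) − log Q = -2.3210 − (-0.5405) = -1.7805; [Pb²⁺] = 10^(-1.7805) ≈ 0.017 M.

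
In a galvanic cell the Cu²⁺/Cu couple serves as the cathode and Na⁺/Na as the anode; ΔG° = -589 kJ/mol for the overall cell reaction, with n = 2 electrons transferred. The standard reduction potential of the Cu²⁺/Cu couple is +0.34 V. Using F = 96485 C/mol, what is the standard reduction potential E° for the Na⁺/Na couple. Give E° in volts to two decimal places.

E°cell = −ΔG°/(nF) = −(-589×10³)/((2)(96485)) = +3.052 V.
Since Cu²⁺/Cu is the cathode and Na⁺/Na the anode, E°cell = E°(Cu²⁺/Cu) − E°(Na⁺/Na).
So E°(Na⁺/Na) = E°(Cu²⁺/Cu) − E°cell = (+0.34) − (+3.052) = -2.71 V.

-2.71 V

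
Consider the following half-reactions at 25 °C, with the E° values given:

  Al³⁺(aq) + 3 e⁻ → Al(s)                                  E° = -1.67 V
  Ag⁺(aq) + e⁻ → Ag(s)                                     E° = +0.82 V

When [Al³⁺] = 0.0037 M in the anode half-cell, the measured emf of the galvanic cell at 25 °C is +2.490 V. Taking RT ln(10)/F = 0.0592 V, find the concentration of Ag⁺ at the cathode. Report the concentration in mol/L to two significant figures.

Ag⁺/Ag is the cathode, Al³⁺/Al the anode: E°cell = +2.49 V, n = 3.
Overall reaction: 3 Ag⁺(aq) + Al(s) → 3 Ag(s) + Al³⁺(aq); Q = [Al³⁺]^1/[Ag⁺]^3.
From E = E° − (0.0592/n) log Q: log Q = (E° − E)·n/0.0592 = (+2.49 − (+2.490))·3/0.0592 = 0.0000.
So 3·log[Ag⁺] = 1·log(0.0037) − log Q = -2.4318 − (0.0000) = -2.4318; log[Ag⁺] = -2.4318 / 3 = -0.8106; [Ag⁺] = 10^(-0.8106) ≈ 0.15 M.

0.15 M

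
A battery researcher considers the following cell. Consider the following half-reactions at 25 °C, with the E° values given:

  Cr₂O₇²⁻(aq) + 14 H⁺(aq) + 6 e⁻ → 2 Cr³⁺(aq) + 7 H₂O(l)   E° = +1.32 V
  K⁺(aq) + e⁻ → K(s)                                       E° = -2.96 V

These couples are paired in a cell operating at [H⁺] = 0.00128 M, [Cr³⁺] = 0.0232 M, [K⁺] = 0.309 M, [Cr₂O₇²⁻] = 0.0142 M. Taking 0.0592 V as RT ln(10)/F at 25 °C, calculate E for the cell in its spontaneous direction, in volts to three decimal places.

+3.925 V

Cr₂O₇²⁻/Cr³⁺ is the cathode (higher E°), K⁺/K the anode: E°cell = +1.32 − (-2.96) = +4.28 V, n = 6.
Overall: Cr₂O₇²⁻(aq) + 14 H⁺(aq) + 6 K(s) → 2 Cr³⁺(aq) + 7 H₂O(l) + 6 K⁺(aq)
Q = [Cr³⁺]^2·[K⁺]^6 / ([Cr₂O₇²⁻]·[H⁺]^14); log Q = 36.017.
E = E° − (0.0592/n) log Q = +4.28 − (0.0592/6)(36.017) = +3.925 V.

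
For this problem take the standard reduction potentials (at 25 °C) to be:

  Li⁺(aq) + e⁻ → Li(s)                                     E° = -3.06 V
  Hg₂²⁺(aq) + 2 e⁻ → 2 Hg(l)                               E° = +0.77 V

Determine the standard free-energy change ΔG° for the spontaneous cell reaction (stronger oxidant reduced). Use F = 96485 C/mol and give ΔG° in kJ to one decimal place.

-739.1 kJ

Hg₂²⁺/Hg (E° = +0.77 V) is the cathode; Li⁺/Li (E° = -3.06 V) is the anode, so E°cell = +3.83 V.
Balancing electrons gives n = 2 (lcm of 2 and 1).
ΔG° = −nFE° = −(2)(96485)(+3.83) = -739,075 J = -739.1 kJ.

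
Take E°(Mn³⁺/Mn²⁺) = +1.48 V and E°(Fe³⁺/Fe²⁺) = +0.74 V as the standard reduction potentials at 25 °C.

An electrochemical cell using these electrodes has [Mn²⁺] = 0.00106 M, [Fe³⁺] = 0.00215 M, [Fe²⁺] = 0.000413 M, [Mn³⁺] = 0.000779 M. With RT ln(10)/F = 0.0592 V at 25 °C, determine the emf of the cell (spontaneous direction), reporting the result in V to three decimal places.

+0.690 V

Mn³⁺/Mn²⁺ is the cathode (higher E°), Fe³⁺/Fe²⁺ the anode: E°cell = +1.48 − (+0.74) = +0.74 V, n = 1.
Overall: Mn³⁺(aq) + Fe²⁺(aq) → Mn²⁺(aq) + Fe³⁺(aq)
Q = [Mn²⁺]·[Fe³⁺] / ([Mn³⁺]·[Fe²⁺]); log Q = 0.850.
E = E° − (0.0592/n) log Q = +0.74 − (0.0592/1)(0.850) = +0.690 V.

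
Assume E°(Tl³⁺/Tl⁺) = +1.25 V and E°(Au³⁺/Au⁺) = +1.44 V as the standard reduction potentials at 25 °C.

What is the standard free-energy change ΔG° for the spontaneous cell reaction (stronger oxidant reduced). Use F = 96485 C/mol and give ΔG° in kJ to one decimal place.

-36.7 kJ

Au³⁺/Au⁺ (E° = +1.44 V) is the cathode; Tl³⁺/Tl⁺ (E° = +1.25 V) is the anode, so E°cell = +0.19 V.
Balancing electrons gives n = 2 (lcm of 2 and 2).
ΔG° = −nFE° = −(2)(96485)(+0.19) = -36,664 J = -36.7 kJ.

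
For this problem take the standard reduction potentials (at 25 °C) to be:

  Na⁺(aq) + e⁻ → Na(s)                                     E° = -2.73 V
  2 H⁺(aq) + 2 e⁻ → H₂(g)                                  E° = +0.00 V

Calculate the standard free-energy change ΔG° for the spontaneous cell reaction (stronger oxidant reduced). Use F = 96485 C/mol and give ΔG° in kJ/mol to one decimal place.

-526.8 kJ/mol

H⁺/H₂ (E° = +0.00 V) is the cathode; Na⁺/Na (E° = -2.73 V) is the anode, so E°cell = +2.73 V.
Balancing electrons gives n = 2 (lcm of 2 and 1).
ΔG° = −nFE° = −(2)(96485)(+2.73) = -526,808 J = -526.8 kJ/mol.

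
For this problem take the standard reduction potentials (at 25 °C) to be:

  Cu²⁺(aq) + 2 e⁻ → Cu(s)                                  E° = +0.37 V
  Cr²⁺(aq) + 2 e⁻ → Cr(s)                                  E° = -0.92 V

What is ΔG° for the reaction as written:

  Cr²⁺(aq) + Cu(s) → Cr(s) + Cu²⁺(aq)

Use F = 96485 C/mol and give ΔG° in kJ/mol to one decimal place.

+248.9 kJ/mol

As written, Cr²⁺/Cr is reduced (cathode) and Cu²⁺/Cu is oxidised (anode), so E°cell = (-0.92) − (+0.37) = -1.29 V.
Balancing electrons gives n = 2.
ΔG° = −nFE° = −(2)(96485)(-1.29) = 248,931 J = +248.9 kJ/mol.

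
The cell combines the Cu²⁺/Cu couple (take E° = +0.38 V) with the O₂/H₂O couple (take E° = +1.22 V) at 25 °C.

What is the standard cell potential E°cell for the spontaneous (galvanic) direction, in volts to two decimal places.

+0.84 V

The O₂/H₂O couple has the higher reduction potential, so it is the cathode; Cu²⁺/Cu is oxidised at the anode.
E°cell = E°(cathode) − E°(anode) = (+1.22) − (+0.38) = +0.84 V.
Since E°cell > 0, the reaction is spontaneous under standard conditions.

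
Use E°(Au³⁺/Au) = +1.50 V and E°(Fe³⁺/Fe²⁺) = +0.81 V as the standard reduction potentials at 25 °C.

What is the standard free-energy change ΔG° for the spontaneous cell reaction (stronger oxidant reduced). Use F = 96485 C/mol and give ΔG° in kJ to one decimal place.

-199.7 kJ

Au³⁺/Au (E° = +1.50 V) is the cathode; Fe³⁺/Fe²⁺ (E° = +0.81 V) is the anode, so E°cell = +0.69 V.
Balancing electrons gives n = 3 (lcm of 3 and 1).
ΔG° = −nFE° = −(3)(96485)(+0.69) = -199,724 J = -199.7 kJ.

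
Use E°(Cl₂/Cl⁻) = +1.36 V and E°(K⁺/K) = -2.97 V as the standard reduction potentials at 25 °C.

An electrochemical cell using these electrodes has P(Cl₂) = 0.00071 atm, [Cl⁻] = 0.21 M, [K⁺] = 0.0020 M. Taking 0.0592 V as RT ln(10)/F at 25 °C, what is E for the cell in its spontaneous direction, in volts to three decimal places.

Cl₂/Cl⁻ is the cathode (higher E°), K⁺/K the anode: E°cell = +1.36 − (-2.97) = +4.33 V, n = 2.
Overall: Cl₂(g) + 2 K(s) → 2 Cl⁻(aq) + 2 K⁺(aq)
Q = [Cl⁻]^2·[K⁺]^2 / (P(Cl₂)); log Q = -3.605.
E = E° − (0.0592/n) log Q = +4.33 − (0.0592/2)(-3.605) = +4.437 V.

+4.437 V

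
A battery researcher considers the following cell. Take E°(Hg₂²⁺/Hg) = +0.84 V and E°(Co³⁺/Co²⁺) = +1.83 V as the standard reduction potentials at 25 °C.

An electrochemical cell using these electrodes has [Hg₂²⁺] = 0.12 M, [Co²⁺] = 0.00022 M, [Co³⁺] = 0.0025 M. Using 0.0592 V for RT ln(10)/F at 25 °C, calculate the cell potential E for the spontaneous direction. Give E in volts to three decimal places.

Co³⁺/Co²⁺ is the cathode (higher E°), Hg₂²⁺/Hg the anode: E°cell = +1.83 − (+0.84) = +0.99 V, n = 2.
Overall: 2 Co³⁺(aq) + 2 Hg(l) → 2 Co²⁺(aq) + Hg₂²⁺(aq)
Q = [Co²⁺]^2·[Hg₂²⁺] / ([Co³⁺]^2); log Q = -3.032.
E = E° − (0.0592/n) log Q = +0.99 − (0.0592/2)(-3.032) = +1.080 V.

+1.080 V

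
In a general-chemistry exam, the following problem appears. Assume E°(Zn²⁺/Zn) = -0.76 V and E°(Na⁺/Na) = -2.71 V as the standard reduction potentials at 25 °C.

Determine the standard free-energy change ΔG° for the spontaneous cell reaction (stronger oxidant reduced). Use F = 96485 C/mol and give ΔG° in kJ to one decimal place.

-376.3 kJ

Zn²⁺/Zn (E° = -0.76 V) is the cathode; Na⁺/Na (E° = -2.71 V) is the anode, so E°cell = +1.95 V.
Balancing electrons gives n = 2 (lcm of 2 and 1).
ΔG° = −nFE° = −(2)(96485)(+1.95) = -376,292 J = -376.3 kJ.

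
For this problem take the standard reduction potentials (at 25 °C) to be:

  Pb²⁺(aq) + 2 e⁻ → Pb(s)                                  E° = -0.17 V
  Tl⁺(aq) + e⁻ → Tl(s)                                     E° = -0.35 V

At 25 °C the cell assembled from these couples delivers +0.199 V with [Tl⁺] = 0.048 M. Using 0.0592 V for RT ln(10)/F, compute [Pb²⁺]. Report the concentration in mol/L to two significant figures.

Pb²⁺/Pb is the cathode, Tl⁺/Tl the anode: E°cell = +0.18 V, n = 2.
Overall reaction: Pb²⁺(aq) + 2 Tl(s) → Pb(s) + 2 Tl⁺(aq); Q = [Tl⁺]^2/[Pb²⁺]^1.
From E = E° − (0.0592/n) log Q: log Q = (E° − E)·n/0.0592 = (+0.18 − (+0.199))·2/0.0592 = -0.6419.
So 1·log[Pb²⁺] = 2·log(0.048) − log Q = -2.6375 − (-0.6419) = -1.9956; [Pb²⁺] = 10^(-1.9956) ≈ 0.010 M.

0.010 M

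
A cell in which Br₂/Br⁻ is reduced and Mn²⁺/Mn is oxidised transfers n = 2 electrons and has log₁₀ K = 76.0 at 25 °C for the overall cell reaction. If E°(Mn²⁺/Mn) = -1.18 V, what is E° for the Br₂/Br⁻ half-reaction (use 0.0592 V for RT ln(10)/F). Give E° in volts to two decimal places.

E°cell = (0.0592/n)·log K = (0.0592/2)(76.0) = +2.250 V.
Since Br₂/Br⁻ is the cathode and Mn²⁺/Mn the anode, E°cell = E°(Br₂/Br⁻) − E°(Mn²⁺/Mn).
So E°(Br₂/Br⁻) = E°cell + E°(Mn²⁺/Mn) = +2.250 + (-1.18) = +1.07 V.

+1.07 V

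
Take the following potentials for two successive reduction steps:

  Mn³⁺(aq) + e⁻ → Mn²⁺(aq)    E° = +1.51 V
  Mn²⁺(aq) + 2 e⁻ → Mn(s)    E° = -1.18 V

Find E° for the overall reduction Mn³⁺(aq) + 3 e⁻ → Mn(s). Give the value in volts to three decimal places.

-0.283 V

Adding the free-energy changes (−nFE°) of the two steps gives −n₃FE°₃ = −n₁FE°₁ − n₂FE°₂.
E°₃ = (1×+1.51 + 2×-1.18) / 3 = (-0.850) / 3 = -0.283 V.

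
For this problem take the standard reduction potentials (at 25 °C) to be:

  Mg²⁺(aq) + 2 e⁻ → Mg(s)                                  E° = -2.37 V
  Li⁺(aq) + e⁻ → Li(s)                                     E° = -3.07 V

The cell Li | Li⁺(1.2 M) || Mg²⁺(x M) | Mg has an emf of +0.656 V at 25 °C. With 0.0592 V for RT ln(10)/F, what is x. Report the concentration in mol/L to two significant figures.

Mg²⁺/Mg is the cathode, Li⁺/Li the anode: E°cell = +0.70 V, n = 2.
Overall reaction: Mg²⁺(aq) + 2 Li(s) → Mg(s) + 2 Li⁺(aq); Q = [Li⁺]^2/[Mg²⁺]^1.
From E = E° − (0.0592/n) log Q: log Q = (E° − E)·n/0.0592 = (+0.70 − (+0.656))·2/0.0592 = 1.4865.
So 1·log[Mg²⁺] = 2·log(1.2) − log Q = 0.1584 − (1.4865) = -1.3281; [Mg²⁺] = 10^(-1.3281) ≈ 0.047 M.

0.047 M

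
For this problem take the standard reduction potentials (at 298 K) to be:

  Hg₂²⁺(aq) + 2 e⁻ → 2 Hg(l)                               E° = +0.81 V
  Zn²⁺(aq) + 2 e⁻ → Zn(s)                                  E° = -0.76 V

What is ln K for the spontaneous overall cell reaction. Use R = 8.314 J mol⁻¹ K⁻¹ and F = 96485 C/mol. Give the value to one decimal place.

122.3

Cathode: Hg₂²⁺/Hg; anode: Zn²⁺/Zn. E°cell = (+0.81) − (-0.76) = +1.57 V, with n = 2.
ΔG° = −nFE° = −RT ln K, so ln K = nFE°/(RT) = (2)(96485)(+1.57) / ((8.314)(298)) = 122.282.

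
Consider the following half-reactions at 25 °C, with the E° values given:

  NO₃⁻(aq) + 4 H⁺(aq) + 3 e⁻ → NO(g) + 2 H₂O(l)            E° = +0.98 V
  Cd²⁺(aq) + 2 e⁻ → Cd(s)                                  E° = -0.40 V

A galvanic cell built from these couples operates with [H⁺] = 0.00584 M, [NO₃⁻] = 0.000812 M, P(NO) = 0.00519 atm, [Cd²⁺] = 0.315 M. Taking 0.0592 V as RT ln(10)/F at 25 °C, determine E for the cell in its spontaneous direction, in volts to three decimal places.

NO₃⁻/NO is the cathode (higher E°), Cd²⁺/Cd the anode: E°cell = +0.98 − (-0.40) = +1.38 V, n = 6.
Overall: 2 NO₃⁻(aq) + 8 H⁺(aq) + 3 Cd(s) → 2 NO(g) + 4 H₂O(l) + 3 Cd²⁺(aq)
Q = P(NO)^2·[Cd²⁺]^3 / ([NO₃⁻]^2·[H⁺]^8); log Q = 17.975.
E = E° − (0.0592/n) log Q = +1.38 − (0.0592/6)(17.975) = +1.203 V.

+1.203 V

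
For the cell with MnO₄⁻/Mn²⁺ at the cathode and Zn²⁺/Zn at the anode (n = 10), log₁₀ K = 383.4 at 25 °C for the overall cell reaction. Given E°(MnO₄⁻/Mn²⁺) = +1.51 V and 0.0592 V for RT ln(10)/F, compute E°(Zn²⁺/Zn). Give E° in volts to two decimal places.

E°cell = (0.0592/n)·log K = (0.0592/10)(383.4) = +2.270 V.
Since MnO₄⁻/Mn²⁺ is the cathode and Zn²⁺/Zn the anode, E°cell = E°(MnO₄⁻/Mn²⁺) − E°(Zn²⁺/Zn).
So E°(Zn²⁺/Zn) = E°(MnO₄⁻/Mn²⁺) − E°cell = (+1.51) − (+2.270) = -0.76 V.

-0.76 V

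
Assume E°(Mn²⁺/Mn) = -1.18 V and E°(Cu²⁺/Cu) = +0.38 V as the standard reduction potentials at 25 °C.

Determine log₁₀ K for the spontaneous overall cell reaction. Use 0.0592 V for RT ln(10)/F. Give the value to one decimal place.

52.7

Cathode: Cu²⁺/Cu; anode: Mn²⁺/Mn. E°cell = +1.56 V, n = 2.
log K = nE°cell / 0.0592 = (2)(+1.56) / 0.0592 = 52.7.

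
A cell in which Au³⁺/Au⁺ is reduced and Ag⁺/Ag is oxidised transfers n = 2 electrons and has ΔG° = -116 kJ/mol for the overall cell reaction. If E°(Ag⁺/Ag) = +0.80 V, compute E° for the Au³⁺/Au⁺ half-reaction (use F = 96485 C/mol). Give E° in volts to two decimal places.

+1.40 V

E°cell = −ΔG°/(nF) = −(-116×10³)/((2)(96485)) = +0.601 V.
Since Au³⁺/Au⁺ is the cathode and Ag⁺/Ag the anode, E°cell = E°(Au³⁺/Au⁺) − E°(Ag⁺/Ag).
So E°(Au³⁺/Au⁺) = E°cell + E°(Ag⁺/Ag) = +0.601 + (+0.80) = +1.40 V.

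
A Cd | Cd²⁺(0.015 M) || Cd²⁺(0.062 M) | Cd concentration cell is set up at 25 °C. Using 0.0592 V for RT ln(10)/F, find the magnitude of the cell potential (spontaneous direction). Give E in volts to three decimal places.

+0.018 V

For a concentration cell E°cell = 0. The 0.062 M side is the cathode (reduction is favoured where [Cd²⁺] is higher).
With n = 2, E = −(0.0592/2) log([Cd²⁺]ₐₙ/[Cd²⁺]꜀ₐₜ) = −(0.0592/2) log(0.015/0.062) = −(0.0592/2)(-0.616) = +0.018 V.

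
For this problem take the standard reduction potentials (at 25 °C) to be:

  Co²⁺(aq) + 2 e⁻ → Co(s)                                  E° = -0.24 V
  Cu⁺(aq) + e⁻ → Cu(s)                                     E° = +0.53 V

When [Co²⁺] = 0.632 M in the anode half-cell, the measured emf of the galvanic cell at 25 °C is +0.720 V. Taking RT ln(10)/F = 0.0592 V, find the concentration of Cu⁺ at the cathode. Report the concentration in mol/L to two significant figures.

0.11 M

Cu⁺/Cu is the cathode, Co²⁺/Co the anode: E°cell = +0.77 V, n = 2.
Overall reaction: 2 Cu⁺(aq) + Co(s) → 2 Cu(s) + Co²⁺(aq); Q = [Co²⁺]^1/[Cu⁺]^2.
From E = E° − (0.0592/n) log Q: log Q = (E° − E)·n/0.0592 = (+0.77 − (+0.720))·2/0.0592 = 1.6892.
So 2·log[Cu⁺] = 1·log(0.632) − log Q = -0.1993 − (1.6892) = -1.8885; log[Cu⁺] = -1.8885 / 2 = -0.9443; [Cu⁺] = 10^(-0.9443) ≈ 0.11 M.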